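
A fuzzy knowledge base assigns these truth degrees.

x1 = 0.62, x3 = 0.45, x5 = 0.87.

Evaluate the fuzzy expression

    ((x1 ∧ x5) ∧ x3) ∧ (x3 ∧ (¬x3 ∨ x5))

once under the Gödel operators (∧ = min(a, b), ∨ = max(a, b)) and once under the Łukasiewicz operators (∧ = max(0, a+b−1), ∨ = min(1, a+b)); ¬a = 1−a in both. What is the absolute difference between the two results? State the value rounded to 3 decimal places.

Under Gödel:
  x1 ∧ x5 = min(a, b) on (0.62, 0.87) = 0.62
  (x1 ∧ x5) ∧ x3 = min(a, b) on (0.62, 0.45) = 0.45
  ¬x3 = 1 − 0.45 = 0.55
  ¬x3 ∨ x5 = max(a, b) on (0.55, 0.87) = 0.87
  x3 ∧ (¬x3 ∨ x5) = min(a, b) on (0.45, 0.87) = 0.45
  ((x1 ∧ x5) ∧ x3) ∧ (x3 ∧ (¬x3 ∨ x5)) = min(a, b) on (0.45, 0.45) = 0.45
  → value = 0.4500
Under Łukasiewicz:
  x1 ∧ x5 = max(0, a+b−1) on (0.62, 0.87) = 0.49
  (x1 ∧ x5) ∧ x3 = max(0, a+b−1) on (0.49, 0.45) = 0.00
  ¬x3 = 1 − 0.45 = 0.55
  ¬x3 ∨ x5 = min(1, a+b) on (0.55, 0.87) = 1.00
  x3 ∧ (¬x3 ∨ x5) = max(0, a+b−1) on (0.45, 1.00) = 0.45
  ((x1 ∧ x5) ∧ x3) ∧ (x3 ∧ (¬x3 ∨ x5)) = max(0, a+b−1) on (0.00, 0.45) = 0.00
  → value = 0.0000
|0.4500 − 0.0000| = 0.450

0.450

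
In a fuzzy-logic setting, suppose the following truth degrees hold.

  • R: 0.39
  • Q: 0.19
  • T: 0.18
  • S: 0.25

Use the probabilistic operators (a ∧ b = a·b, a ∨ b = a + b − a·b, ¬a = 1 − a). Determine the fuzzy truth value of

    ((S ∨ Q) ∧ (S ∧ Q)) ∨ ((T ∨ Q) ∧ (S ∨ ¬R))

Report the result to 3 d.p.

S ∨ Q = a + b − a·b on (0.2500, 0.1900) = 0.3925
S ∧ Q = a·b on (0.2500, 0.1900) = 0.0475
(S ∨ Q) ∧ (S ∧ Q) = a·b on (0.3925, 0.0475) = 0.0186
T ∨ Q = a + b − a·b on (0.1800, 0.1900) = 0.3358
¬R = 1 − 0.3900 = 0.6100
S ∨ ¬R = a + b − a·b on (0.2500, 0.6100) = 0.7075
(T ∨ Q) ∧ (S ∨ ¬R) = a·b on (0.3358, 0.7075) = 0.2376
((S ∨ Q) ∧ (S ∧ Q)) ∨ ((T ∨ Q) ∧ (S ∨ ¬R)) = a + b − a·b on (0.0186, 0.2376) = 0.2518

0.252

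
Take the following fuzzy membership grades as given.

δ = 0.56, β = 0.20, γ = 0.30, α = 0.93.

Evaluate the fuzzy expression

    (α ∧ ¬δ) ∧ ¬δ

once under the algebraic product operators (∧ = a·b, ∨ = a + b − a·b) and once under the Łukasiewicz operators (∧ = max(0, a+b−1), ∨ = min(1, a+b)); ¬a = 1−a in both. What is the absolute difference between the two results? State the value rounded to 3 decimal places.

0.180

Under algebraic product:
  ¬δ = 1 − 0.5600 = 0.4400
  α ∧ ¬δ = a·b on (0.9300, 0.4400) = 0.4092
  ¬δ = 1 − 0.5600 = 0.4400
  (α ∧ ¬δ) ∧ ¬δ = a·b on (0.4092, 0.4400) = 0.1800
  → value = 0.1800
Under Łukasiewicz:
  ¬δ = 1 − 0.56 = 0.44
  α ∧ ¬δ = max(0, a+b−1) on (0.93, 0.44) = 0.37
  ¬δ = 1 − 0.56 = 0.44
  (α ∧ ¬δ) ∧ ¬δ = max(0, a+b−1) on (0.37, 0.44) = 0.00
  → value = 0.0000
|0.1800 − 0.0000| = 0.180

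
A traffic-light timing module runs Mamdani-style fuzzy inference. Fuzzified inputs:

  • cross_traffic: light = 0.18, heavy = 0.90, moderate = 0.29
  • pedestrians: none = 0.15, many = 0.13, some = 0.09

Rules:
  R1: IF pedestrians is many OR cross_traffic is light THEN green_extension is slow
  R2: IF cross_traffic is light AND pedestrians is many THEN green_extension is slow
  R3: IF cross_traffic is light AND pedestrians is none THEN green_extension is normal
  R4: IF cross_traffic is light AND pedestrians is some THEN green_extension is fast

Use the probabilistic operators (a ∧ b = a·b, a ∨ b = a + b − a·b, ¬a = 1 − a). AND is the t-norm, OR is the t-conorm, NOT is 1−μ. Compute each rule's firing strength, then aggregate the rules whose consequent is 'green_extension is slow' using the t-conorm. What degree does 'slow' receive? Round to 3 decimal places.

R1: many=0.13, light=0.18; OR[a + b − a·b] → w = 0.2866
R2: light=0.18, many=0.13; AND[a·b] → w = 0.0234
R3: light=0.18, none=0.15; AND[a·b] → w = 0.0270
R4: light=0.18, some=0.09; AND[a·b] → w = 0.0162
Rules with consequent 'slow': {R1, R2} → strengths 0.2866, 0.0234
Aggregate via t-conorm [a + b − a·b]: 0.3033

0.303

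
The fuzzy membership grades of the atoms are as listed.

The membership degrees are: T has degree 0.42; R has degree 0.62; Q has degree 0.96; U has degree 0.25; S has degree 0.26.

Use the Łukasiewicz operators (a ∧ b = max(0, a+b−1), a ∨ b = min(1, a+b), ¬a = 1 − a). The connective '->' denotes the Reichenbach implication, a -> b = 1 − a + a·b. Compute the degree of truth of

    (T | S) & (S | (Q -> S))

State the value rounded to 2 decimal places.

T | S = min(1, a+b) on (0.42, 0.26) = 0.68
Q -> S  [Reichenbach: 1 − a + a·b] with a=0.96, b=0.26 → 0.29
S | (Q -> S) = min(1, a+b) on (0.26, 0.29) = 0.55
(T | S) & (S | (Q -> S)) = max(0, a+b−1) on (0.68, 0.55) = 0.23

0.23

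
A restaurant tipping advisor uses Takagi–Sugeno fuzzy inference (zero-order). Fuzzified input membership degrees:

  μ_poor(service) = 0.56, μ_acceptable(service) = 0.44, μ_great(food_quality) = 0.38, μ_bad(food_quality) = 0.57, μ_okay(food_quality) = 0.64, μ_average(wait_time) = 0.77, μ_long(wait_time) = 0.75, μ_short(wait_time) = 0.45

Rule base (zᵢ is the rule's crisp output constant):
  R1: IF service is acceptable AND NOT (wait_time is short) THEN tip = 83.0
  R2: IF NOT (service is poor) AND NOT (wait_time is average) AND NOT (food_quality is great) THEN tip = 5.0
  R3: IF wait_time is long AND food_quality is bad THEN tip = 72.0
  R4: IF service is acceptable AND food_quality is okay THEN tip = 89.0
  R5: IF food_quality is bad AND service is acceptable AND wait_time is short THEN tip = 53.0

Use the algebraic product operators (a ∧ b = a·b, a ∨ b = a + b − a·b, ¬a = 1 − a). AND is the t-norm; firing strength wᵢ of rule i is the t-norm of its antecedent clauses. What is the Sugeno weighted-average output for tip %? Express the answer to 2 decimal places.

72.98

R1 (z=83.0): acceptable=0.44, ¬short=1−0.45=0.55; AND[a·b] → w = 0.2420
R2 (z=5.0): ¬poor=1−0.56=0.44, ¬average=1−0.77=0.23, ¬great=1−0.38=0.62; AND[a·b] → w = 0.0627
R3 (z=72.0): long=0.75, bad=0.57; AND[a·b] → w = 0.4275
R4 (z=89.0): acceptable=0.44, okay=0.64; AND[a·b] → w = 0.2816
R5 (z=53.0): bad=0.57, acceptable=0.44, short=0.45; AND[a·b] → w = 0.1129
Weighted average = (0.2420·83.0 + 0.0627·5.0 + 0.4275·72.0 + 0.2816·89.0 + 0.1129·53.0) / (0.2420 + 0.0627 + 0.4275 + 0.2816 + 0.1129)
  = 82.2237 / 1.1267 = 72.98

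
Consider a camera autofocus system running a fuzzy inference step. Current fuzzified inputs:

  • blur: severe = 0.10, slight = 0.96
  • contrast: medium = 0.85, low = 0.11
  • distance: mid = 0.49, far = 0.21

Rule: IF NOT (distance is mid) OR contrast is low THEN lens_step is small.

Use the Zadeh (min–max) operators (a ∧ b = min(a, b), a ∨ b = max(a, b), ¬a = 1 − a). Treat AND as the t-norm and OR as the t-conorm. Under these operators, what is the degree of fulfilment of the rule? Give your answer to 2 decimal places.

firing strength: ¬mid=1−0.49=0.51, low=0.11; OR[max(a, b)] → w = 0.51

0.51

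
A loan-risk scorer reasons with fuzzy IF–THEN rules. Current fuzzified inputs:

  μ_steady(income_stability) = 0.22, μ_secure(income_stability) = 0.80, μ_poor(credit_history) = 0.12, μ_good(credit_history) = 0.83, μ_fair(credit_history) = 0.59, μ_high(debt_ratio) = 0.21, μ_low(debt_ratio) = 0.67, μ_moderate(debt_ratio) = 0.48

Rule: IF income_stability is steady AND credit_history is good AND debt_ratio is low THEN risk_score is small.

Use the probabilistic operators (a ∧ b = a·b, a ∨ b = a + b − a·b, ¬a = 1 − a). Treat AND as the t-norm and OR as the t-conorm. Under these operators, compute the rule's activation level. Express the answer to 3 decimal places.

firing strength: steady=0.22, good=0.83, low=0.67; AND[a·b] → w = 0.1223

0.122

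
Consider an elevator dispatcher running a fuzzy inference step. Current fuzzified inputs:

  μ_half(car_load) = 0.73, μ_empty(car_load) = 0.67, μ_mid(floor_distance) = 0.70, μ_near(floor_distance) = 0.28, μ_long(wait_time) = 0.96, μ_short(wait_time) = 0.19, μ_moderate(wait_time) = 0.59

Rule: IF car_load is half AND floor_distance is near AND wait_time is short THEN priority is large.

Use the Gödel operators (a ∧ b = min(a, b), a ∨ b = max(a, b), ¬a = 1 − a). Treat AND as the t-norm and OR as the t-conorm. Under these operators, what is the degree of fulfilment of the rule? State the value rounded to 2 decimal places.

0.19

firing strength: half=0.73, near=0.28, short=0.19; AND[min(a, b)] → w = 0.19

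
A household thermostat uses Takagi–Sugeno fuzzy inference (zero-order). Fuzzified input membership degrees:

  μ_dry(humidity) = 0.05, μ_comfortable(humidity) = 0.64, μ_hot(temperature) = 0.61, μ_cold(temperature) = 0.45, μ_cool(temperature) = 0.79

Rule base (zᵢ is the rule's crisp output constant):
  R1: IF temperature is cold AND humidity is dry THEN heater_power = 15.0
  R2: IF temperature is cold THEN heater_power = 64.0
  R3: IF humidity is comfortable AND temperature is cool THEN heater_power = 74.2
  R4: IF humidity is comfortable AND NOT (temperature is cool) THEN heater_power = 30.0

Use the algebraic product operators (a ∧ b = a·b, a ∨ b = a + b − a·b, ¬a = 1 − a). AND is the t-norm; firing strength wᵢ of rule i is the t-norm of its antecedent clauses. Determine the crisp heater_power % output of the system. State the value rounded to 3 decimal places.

R1 (z=15.0): cold=0.45, dry=0.05; AND[a·b] → w = 0.0225
R2 (z=64.0): cold=0.45 → w = 0.4500
R3 (z=74.2): comfortable=0.64, cool=0.79; AND[a·b] → w = 0.5056
R4 (z=30.0): comfortable=0.64, ¬cool=1−0.79=0.21; AND[a·b] → w = 0.1344
Weighted average = (0.0225·15.0 + 0.4500·64.0 + 0.5056·74.2 + 0.1344·30.0) / (0.0225 + 0.4500 + 0.5056 + 0.1344)
  = 70.6850 / 1.1125 = 63.537

63.537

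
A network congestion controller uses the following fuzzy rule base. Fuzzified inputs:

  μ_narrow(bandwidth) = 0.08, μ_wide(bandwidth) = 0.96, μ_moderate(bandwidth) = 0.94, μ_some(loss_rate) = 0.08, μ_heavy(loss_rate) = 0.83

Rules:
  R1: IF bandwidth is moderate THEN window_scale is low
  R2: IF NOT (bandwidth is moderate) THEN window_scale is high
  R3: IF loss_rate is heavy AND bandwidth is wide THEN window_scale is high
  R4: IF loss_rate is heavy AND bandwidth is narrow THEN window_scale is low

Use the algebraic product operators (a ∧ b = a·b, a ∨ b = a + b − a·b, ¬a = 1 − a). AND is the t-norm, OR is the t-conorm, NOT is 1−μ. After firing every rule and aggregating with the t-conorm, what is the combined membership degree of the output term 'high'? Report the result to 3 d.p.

R1: moderate=0.94 → w = 0.9400
R2: ¬moderate=1−0.94=0.06 → w = 0.0600
R3: heavy=0.83, wide=0.96; AND[a·b] → w = 0.7968
R4: heavy=0.83, narrow=0.08; AND[a·b] → w = 0.0664
Rules with consequent 'high': {R2, R3} → strengths 0.0600, 0.7968
Aggregate via t-conorm [a + b − a·b]: 0.8090

0.809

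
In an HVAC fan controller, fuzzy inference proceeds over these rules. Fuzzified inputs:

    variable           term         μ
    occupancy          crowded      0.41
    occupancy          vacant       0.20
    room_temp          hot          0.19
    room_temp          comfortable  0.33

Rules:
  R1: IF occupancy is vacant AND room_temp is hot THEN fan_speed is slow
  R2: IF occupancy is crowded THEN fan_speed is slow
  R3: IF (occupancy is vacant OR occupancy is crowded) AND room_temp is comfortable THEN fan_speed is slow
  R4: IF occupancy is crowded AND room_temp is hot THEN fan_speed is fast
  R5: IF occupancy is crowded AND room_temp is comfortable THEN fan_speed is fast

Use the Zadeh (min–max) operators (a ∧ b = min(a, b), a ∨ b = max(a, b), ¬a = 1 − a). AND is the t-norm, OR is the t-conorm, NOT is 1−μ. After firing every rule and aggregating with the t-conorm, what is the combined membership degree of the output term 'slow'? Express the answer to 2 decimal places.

R1: vacant=0.20, hot=0.19; AND[min(a, b)] → w = 0.19
R2: crowded=0.41 → w = 0.41
R3: (vacant=0.20 OR crowded=0.41) = 0.41; AND[min(a, b)] with comfortable=0.33 → w = 0.33
R4: crowded=0.41, hot=0.19; AND[min(a, b)] → w = 0.19
R5: crowded=0.41, comfortable=0.33; AND[min(a, b)] → w = 0.33
Rules with consequent 'slow': {R1, R2, R3} → strengths 0.19, 0.41, 0.33
Aggregate via t-conorm [max(a, b)]: 0.41

0.41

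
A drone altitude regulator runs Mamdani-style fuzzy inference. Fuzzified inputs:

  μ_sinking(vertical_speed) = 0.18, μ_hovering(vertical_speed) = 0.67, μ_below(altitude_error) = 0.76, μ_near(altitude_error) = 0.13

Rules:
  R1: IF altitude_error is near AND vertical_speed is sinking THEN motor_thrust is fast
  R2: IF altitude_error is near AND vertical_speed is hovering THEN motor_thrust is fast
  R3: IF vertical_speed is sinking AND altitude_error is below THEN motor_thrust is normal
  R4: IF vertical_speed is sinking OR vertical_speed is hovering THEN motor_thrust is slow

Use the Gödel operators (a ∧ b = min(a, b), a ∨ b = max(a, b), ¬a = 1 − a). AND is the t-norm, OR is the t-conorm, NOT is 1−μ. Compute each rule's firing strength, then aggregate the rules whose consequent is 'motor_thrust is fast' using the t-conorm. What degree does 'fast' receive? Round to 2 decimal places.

0.13

R1: near=0.13, sinking=0.18; AND[min(a, b)] → w = 0.13
R2: near=0.13, hovering=0.67; AND[min(a, b)] → w = 0.13
R3: sinking=0.18, below=0.76; AND[min(a, b)] → w = 0.18
R4: sinking=0.18, hovering=0.67; OR[max(a, b)] → w = 0.67
Rules with consequent 'fast': {R1, R2} → strengths 0.13, 0.13
Aggregate via t-conorm [max(a, b)]: 0.13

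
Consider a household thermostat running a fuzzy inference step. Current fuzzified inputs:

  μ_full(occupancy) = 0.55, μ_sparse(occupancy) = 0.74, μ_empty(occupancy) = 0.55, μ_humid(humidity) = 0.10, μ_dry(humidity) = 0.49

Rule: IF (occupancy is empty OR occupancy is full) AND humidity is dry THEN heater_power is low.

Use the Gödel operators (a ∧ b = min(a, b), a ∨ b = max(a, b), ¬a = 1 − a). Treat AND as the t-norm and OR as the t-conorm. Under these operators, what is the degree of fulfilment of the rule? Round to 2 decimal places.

0.49

firing strength: (empty=0.55 OR full=0.55) = 0.55; AND[min(a, b)] with dry=0.49 → w = 0.49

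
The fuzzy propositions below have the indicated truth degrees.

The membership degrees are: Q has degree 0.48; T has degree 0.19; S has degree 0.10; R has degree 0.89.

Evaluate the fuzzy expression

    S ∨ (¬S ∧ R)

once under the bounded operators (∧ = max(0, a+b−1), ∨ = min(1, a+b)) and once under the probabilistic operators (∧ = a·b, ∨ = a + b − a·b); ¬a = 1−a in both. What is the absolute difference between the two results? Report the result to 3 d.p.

Under bounded:
  ¬S = 1 − 0.10 = 0.90
  ¬S ∧ R = max(0, a+b−1) on (0.90, 0.89) = 0.79
  S ∨ (¬S ∧ R) = min(1, a+b) on (0.10, 0.79) = 0.89
  → value = 0.8900
Under probabilistic:
  ¬S = 1 − 0.1000 = 0.9000
  ¬S ∧ R = a·b on (0.9000, 0.8900) = 0.8010
  S ∨ (¬S ∧ R) = a + b − a·b on (0.1000, 0.8010) = 0.8209
  → value = 0.8209
|0.8900 − 0.8209| = 0.069

0.069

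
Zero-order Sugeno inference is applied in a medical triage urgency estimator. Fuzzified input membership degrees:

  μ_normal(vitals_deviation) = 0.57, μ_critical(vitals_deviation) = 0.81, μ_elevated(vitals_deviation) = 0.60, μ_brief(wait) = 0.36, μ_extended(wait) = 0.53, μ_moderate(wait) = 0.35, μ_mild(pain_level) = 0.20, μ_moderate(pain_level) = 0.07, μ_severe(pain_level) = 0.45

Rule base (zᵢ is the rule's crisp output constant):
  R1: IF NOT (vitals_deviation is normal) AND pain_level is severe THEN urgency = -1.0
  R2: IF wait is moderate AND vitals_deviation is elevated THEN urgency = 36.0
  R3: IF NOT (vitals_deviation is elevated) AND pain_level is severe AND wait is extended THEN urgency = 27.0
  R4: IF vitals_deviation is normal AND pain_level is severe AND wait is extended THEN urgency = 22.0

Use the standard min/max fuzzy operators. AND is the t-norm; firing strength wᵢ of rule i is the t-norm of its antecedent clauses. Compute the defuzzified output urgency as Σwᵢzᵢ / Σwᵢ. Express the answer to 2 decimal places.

20.17

R1 (z=-1.0): ¬normal=1−0.57=0.43, severe=0.45; AND[min(a, b)] → w = 0.43
R2 (z=36.0): moderate=0.35, elevated=0.60; AND[min(a, b)] → w = 0.35
R3 (z=27.0): ¬elevated=1−0.60=0.40, severe=0.45, extended=0.53; AND[min(a, b)] → w = 0.40
R4 (z=22.0): normal=0.57, severe=0.45, extended=0.53; AND[min(a, b)] → w = 0.45
Weighted average = (0.43·-1.0 + 0.35·36.0 + 0.40·27.0 + 0.45·22.0) / (0.43 + 0.35 + 0.40 + 0.45)
  = 32.8700 / 1.6300 = 20.17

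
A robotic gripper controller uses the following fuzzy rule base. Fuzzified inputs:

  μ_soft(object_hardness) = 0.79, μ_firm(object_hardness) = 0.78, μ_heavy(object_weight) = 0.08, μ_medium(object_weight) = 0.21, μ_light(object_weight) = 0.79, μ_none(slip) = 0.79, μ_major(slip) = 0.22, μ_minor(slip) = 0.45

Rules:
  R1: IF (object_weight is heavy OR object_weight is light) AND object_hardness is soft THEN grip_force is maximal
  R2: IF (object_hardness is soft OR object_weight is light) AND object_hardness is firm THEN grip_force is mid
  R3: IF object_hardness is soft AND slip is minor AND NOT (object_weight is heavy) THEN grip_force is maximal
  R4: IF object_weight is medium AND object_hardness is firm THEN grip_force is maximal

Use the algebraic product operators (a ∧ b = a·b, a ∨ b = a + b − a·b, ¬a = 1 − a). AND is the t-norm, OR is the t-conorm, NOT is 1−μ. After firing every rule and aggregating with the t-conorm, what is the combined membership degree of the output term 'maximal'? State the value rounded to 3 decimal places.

0.796

R1: (heavy=0.08 OR light=0.79) = 0.8068; AND[a·b] with soft=0.79 → w = 0.6374
R2: (soft=0.79 OR light=0.79) = 0.9559; AND[a·b] with firm=0.78 → w = 0.7456
R3: soft=0.79, minor=0.45, ¬heavy=1−0.08=0.92; AND[a·b] → w = 0.3271
R4: medium=0.21, firm=0.78; AND[a·b] → w = 0.1638
Rules with consequent 'maximal': {R1, R3, R4} → strengths 0.6374, 0.3271, 0.1638
Aggregate via t-conorm [a + b − a·b]: 0.7959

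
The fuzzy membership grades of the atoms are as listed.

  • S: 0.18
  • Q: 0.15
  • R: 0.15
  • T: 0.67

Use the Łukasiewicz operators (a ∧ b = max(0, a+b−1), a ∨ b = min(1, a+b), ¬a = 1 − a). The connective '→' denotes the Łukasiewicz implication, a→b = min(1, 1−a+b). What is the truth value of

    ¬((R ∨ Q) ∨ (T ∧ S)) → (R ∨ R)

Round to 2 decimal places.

0.60

R ∨ Q = min(1, a+b) on (0.15, 0.15) = 0.30
T ∧ S = max(0, a+b−1) on (0.67, 0.18) = 0.00
(R ∨ Q) ∨ (T ∧ S) = min(1, a+b) on (0.30, 0.00) = 0.30
¬((R ∨ Q) ∨ (T ∧ S)) = 1 − 0.30 = 0.70
R ∨ R = min(1, a+b) on (0.15, 0.15) = 0.30
¬((R ∨ Q) ∨ (T ∧ S)) → (R ∨ R)  [Łukasiewicz: min(1, 1−a+b)] with a=0.70, b=0.30 → 0.60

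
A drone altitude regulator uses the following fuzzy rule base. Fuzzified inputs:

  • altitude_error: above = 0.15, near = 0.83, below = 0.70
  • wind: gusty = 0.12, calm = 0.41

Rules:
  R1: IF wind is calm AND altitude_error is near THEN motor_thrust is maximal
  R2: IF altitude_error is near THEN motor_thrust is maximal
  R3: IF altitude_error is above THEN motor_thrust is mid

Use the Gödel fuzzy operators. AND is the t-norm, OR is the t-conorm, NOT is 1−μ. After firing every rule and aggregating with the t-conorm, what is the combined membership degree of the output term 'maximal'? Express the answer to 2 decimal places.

0.83

R1: calm=0.41, near=0.83; AND[min(a, b)] → w = 0.41
R2: near=0.83 → w = 0.83
R3: above=0.15 → w = 0.15
Rules with consequent 'maximal': {R1, R2} → strengths 0.41, 0.83
Aggregate via t-conorm [max(a, b)]: 0.83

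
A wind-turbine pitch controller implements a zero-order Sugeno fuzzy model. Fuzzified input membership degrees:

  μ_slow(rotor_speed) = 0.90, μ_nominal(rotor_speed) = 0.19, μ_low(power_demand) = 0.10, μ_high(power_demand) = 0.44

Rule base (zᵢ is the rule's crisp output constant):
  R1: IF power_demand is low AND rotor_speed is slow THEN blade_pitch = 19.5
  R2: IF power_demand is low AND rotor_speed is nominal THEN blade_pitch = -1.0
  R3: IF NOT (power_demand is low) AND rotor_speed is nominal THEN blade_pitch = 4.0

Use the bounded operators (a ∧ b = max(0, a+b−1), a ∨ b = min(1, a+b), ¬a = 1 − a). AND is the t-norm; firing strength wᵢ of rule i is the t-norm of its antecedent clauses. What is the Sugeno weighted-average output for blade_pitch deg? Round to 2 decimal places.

4.00

R1 (z=19.5): low=0.10, slow=0.90; AND[max(0, a+b−1)] → w = 0.00
R2 (z=-1.0): low=0.10, nominal=0.19; AND[max(0, a+b−1)] → w = 0.00
R3 (z=4.0): ¬low=1−0.10=0.90, nominal=0.19; AND[max(0, a+b−1)] → w = 0.09
Weighted average = (0.00·19.5 + 0.00·-1.0 + 0.09·4.0) / (0.00 + 0.00 + 0.09)
  = 0.3600 / 0.0900 = 4.00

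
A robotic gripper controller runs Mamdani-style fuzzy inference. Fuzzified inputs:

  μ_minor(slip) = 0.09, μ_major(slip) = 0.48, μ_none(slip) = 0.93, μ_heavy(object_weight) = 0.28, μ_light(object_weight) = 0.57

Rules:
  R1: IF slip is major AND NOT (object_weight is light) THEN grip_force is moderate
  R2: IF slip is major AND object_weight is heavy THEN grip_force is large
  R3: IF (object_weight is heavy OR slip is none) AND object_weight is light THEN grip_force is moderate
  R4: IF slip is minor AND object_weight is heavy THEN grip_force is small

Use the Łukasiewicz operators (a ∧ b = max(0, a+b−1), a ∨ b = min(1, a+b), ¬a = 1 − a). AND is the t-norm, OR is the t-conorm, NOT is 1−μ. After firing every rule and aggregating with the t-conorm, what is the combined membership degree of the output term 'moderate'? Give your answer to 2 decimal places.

0.57

R1: major=0.48, ¬light=1−0.57=0.43; AND[max(0, a+b−1)] → w = 0.00
R2: major=0.48, heavy=0.28; AND[max(0, a+b−1)] → w = 0.00
R3: (heavy=0.28 OR none=0.93) = 1.00; AND[max(0, a+b−1)] with light=0.57 → w = 0.57
R4: minor=0.09, heavy=0.28; AND[max(0, a+b−1)] → w = 0.00
Rules with consequent 'moderate': {R1, R3} → strengths 0.00, 0.57
Aggregate via t-conorm [min(1, a+b)]: 0.57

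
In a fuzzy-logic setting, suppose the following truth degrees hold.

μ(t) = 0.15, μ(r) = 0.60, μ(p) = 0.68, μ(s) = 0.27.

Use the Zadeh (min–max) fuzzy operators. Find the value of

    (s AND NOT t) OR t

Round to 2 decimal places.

0.27

NOT t = 1 − 0.15 = 0.85
s AND NOT t = min(a, b) on (0.27, 0.85) = 0.27
(s AND NOT t) OR t = max(a, b) on (0.27, 0.15) = 0.27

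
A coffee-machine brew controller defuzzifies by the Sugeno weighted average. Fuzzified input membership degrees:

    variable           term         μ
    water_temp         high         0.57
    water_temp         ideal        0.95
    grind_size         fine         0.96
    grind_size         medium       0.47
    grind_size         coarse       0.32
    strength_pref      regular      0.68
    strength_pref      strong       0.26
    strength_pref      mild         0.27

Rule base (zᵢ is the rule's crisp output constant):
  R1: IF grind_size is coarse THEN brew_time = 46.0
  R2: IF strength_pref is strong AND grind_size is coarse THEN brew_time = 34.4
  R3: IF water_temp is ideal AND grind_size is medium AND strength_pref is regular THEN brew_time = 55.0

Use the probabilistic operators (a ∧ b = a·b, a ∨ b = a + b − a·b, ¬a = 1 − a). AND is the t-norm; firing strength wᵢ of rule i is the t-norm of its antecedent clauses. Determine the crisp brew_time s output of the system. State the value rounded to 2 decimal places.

R1 (z=46.0): coarse=0.32 → w = 0.3200
R2 (z=34.4): strong=0.26, coarse=0.32; AND[a·b] → w = 0.0832
R3 (z=55.0): ideal=0.95, medium=0.47, regular=0.68; AND[a·b] → w = 0.3036
Weighted average = (0.3200·46.0 + 0.0832·34.4 + 0.3036·55.0) / (0.3200 + 0.0832 + 0.3036)
  = 34.2812 / 0.7068 = 48.50

48.50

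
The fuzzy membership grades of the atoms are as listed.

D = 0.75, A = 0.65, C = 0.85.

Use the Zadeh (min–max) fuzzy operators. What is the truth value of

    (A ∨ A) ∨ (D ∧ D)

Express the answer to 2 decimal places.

A ∨ A = max(a, b) on (0.65, 0.65) = 0.65
D ∧ D = min(a, b) on (0.75, 0.75) = 0.75
(A ∨ A) ∨ (D ∧ D) = max(a, b) on (0.65, 0.75) = 0.75

0.75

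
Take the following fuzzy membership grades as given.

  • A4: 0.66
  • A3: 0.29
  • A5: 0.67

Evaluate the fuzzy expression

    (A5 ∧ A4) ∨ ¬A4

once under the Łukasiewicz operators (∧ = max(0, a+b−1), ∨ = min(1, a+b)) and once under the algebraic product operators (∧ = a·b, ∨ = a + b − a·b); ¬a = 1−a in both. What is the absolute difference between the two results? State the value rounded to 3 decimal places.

0.038

Under Łukasiewicz:
  A5 ∧ A4 = max(0, a+b−1) on (0.67, 0.66) = 0.33
  ¬A4 = 1 − 0.66 = 0.34
  (A5 ∧ A4) ∨ ¬A4 = min(1, a+b) on (0.33, 0.34) = 0.67
  → value = 0.6700
Under algebraic product:
  A5 ∧ A4 = a·b on (0.6700, 0.6600) = 0.4422
  ¬A4 = 1 − 0.6600 = 0.3400
  (A5 ∧ A4) ∨ ¬A4 = a + b − a·b on (0.4422, 0.3400) = 0.6319
  → value = 0.6319
|0.6700 − 0.6319| = 0.038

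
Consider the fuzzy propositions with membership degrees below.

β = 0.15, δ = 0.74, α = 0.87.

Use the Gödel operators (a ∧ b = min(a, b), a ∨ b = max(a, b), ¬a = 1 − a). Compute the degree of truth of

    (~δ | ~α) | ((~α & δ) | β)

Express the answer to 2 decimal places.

0.26

~δ = 1 − 0.74 = 0.26
~α = 1 − 0.87 = 0.13
~δ | ~α = max(a, b) on (0.26, 0.13) = 0.26
~α = 1 − 0.87 = 0.13
~α & δ = min(a, b) on (0.13, 0.74) = 0.13
(~α & δ) | β = max(a, b) on (0.13, 0.15) = 0.15
(~δ | ~α) | ((~α & δ) | β) = max(a, b) on (0.26, 0.15) = 0.26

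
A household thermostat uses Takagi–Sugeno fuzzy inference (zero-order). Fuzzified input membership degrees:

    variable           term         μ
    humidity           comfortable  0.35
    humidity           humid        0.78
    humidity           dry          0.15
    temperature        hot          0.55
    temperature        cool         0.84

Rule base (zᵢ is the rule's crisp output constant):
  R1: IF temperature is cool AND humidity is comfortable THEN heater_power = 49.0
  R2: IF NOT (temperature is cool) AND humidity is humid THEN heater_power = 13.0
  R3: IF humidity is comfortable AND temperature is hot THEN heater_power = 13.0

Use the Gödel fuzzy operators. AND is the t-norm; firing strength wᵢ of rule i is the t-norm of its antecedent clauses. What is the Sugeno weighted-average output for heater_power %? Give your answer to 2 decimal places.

R1 (z=49.0): cool=0.84, comfortable=0.35; AND[min(a, b)] → w = 0.35
R2 (z=13.0): ¬cool=1−0.84=0.16, humid=0.78; AND[min(a, b)] → w = 0.16
R3 (z=13.0): comfortable=0.35, hot=0.55; AND[min(a, b)] → w = 0.35
Weighted average = (0.35·49.0 + 0.16·13.0 + 0.35·13.0) / (0.35 + 0.16 + 0.35)
  = 23.7800 / 0.8600 = 27.65

27.65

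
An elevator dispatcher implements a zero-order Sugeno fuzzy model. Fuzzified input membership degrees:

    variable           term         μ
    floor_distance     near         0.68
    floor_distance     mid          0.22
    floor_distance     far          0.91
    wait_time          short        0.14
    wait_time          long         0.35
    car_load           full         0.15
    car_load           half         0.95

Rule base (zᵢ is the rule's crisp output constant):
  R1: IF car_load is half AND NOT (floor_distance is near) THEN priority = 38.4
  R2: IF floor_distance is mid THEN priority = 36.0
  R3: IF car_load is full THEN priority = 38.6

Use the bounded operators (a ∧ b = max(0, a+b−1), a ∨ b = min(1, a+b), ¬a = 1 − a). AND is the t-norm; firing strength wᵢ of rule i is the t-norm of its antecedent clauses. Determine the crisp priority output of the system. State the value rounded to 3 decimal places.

R1 (z=38.4): half=0.95, ¬near=1−0.68=0.32; AND[max(0, a+b−1)] → w = 0.27
R2 (z=36.0): mid=0.22 → w = 0.22
R3 (z=38.6): full=0.15 → w = 0.15
Weighted average = (0.27·38.4 + 0.22·36.0 + 0.15·38.6) / (0.27 + 0.22 + 0.15)
  = 24.0780 / 0.6400 = 37.622

37.622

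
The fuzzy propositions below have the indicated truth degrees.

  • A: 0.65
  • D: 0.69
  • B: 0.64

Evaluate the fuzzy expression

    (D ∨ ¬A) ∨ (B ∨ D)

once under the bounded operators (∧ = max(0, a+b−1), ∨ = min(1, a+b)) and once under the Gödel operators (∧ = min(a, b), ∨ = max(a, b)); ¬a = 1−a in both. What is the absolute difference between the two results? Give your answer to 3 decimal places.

Under bounded:
  ¬A = 1 − 0.65 = 0.35
  D ∨ ¬A = min(1, a+b) on (0.69, 0.35) = 1.00
  B ∨ D = min(1, a+b) on (0.64, 0.69) = 1.00
  (D ∨ ¬A) ∨ (B ∨ D) = min(1, a+b) on (1.00, 1.00) = 1.00
  → value = 1.0000
Under Gödel:
  ¬A = 1 − 0.65 = 0.35
  D ∨ ¬A = max(a, b) on (0.69, 0.35) = 0.69
  B ∨ D = max(a, b) on (0.64, 0.69) = 0.69
  (D ∨ ¬A) ∨ (B ∨ D) = max(a, b) on (0.69, 0.69) = 0.69
  → value = 0.6900
|1.0000 − 0.6900| = 0.310

0.310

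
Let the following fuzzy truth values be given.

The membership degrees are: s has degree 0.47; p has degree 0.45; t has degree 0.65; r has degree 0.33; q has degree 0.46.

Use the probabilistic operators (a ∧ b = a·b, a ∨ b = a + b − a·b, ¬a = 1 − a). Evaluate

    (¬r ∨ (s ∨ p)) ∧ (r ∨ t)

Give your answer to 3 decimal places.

¬r = 1 − 0.3300 = 0.6700
s ∨ p = a + b − a·b on (0.4700, 0.4500) = 0.7085
¬r ∨ (s ∨ p) = a + b − a·b on (0.6700, 0.7085) = 0.9038
r ∨ t = a + b − a·b on (0.3300, 0.6500) = 0.7655
(¬r ∨ (s ∨ p)) ∧ (r ∨ t) = a·b on (0.9038, 0.7655) = 0.6919

0.692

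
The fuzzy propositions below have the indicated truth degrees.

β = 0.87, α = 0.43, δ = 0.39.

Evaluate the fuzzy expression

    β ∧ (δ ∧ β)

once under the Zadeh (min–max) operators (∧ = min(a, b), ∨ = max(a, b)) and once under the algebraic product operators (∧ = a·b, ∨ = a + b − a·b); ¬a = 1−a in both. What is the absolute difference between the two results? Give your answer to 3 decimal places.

0.095

Under Zadeh (min–max):
  δ ∧ β = min(a, b) on (0.39, 0.87) = 0.39
  β ∧ (δ ∧ β) = min(a, b) on (0.87, 0.39) = 0.39
  → value = 0.3900
Under algebraic product:
  δ ∧ β = a·b on (0.3900, 0.8700) = 0.3393
  β ∧ (δ ∧ β) = a·b on (0.8700, 0.3393) = 0.2952
  → value = 0.2952
|0.3900 − 0.2952| = 0.095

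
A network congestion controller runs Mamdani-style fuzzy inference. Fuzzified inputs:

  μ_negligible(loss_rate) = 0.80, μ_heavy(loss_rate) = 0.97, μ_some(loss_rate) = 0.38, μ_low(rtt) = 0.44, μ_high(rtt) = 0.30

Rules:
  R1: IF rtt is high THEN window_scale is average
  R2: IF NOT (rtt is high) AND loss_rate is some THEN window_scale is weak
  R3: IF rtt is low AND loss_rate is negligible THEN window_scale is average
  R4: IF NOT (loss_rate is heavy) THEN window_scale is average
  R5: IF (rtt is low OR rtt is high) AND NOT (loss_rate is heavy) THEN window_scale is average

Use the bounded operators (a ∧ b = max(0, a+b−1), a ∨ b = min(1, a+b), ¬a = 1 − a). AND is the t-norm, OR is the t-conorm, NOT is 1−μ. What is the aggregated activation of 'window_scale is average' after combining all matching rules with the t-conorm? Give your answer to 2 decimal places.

0.57

R1: high=0.30 → w = 0.30
R2: ¬high=1−0.30=0.70, some=0.38; AND[max(0, a+b−1)] → w = 0.08
R3: low=0.44, negligible=0.80; AND[max(0, a+b−1)] → w = 0.24
R4: ¬heavy=1−0.97=0.03 → w = 0.03
R5: (low=0.44 OR high=0.30) = 0.74; AND[max(0, a+b−1)] with ¬heavy=1−0.97=0.03 → w = 0.00
Rules with consequent 'average': {R1, R3, R4, R5} → strengths 0.30, 0.24, 0.03, 0.00
Aggregate via t-conorm [min(1, a+b)]: 0.57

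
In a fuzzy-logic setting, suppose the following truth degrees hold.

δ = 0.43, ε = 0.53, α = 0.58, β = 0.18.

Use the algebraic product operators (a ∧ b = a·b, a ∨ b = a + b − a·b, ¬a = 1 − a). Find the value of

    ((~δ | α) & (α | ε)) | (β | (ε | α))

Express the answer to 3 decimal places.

0.945

~δ = 1 − 0.4300 = 0.5700
~δ | α = a + b − a·b on (0.5700, 0.5800) = 0.8194
α | ε = a + b − a·b on (0.5800, 0.5300) = 0.8026
(~δ | α) & (α | ε) = a·b on (0.8194, 0.8026) = 0.6577
ε | α = a + b − a·b on (0.5300, 0.5800) = 0.8026
β | (ε | α) = a + b − a·b on (0.1800, 0.8026) = 0.8381
((~δ | α) & (α | ε)) | (β | (ε | α)) = a + b − a·b on (0.6577, 0.8381) = 0.9446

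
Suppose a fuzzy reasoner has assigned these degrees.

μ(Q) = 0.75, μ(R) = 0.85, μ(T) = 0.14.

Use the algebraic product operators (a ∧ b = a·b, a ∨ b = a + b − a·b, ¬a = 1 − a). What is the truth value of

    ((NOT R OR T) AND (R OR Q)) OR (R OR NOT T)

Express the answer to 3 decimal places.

0.984

NOT R = 1 − 0.8500 = 0.1500
NOT R OR T = a + b − a·b on (0.1500, 0.1400) = 0.2690
R OR Q = a + b − a·b on (0.8500, 0.7500) = 0.9625
(NOT R OR T) AND (R OR Q) = a·b on (0.2690, 0.9625) = 0.2589
NOT T = 1 − 0.1400 = 0.8600
R OR NOT T = a + b − a·b on (0.8500, 0.8600) = 0.9790
((NOT R OR T) AND (R OR Q)) OR (R OR NOT T) = a + b − a·b on (0.2589, 0.9790) = 0.9844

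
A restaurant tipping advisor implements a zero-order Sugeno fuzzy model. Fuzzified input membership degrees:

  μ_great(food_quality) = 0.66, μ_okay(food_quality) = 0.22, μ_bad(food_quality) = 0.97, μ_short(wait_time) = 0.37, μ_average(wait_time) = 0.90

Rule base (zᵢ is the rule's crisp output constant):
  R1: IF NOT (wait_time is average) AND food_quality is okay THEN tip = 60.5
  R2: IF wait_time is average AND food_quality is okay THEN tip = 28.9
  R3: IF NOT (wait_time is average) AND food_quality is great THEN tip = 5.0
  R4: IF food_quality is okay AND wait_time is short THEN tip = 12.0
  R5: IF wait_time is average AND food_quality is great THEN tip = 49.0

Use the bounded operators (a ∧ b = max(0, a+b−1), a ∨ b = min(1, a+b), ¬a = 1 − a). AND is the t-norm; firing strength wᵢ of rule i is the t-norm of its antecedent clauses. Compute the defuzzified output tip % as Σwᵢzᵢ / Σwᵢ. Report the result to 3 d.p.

45.453

R1 (z=60.5): ¬average=1−0.90=0.10, okay=0.22; AND[max(0, a+b−1)] → w = 0.00
R2 (z=28.9): average=0.90, okay=0.22; AND[max(0, a+b−1)] → w = 0.12
R3 (z=5.0): ¬average=1−0.90=0.10, great=0.66; AND[max(0, a+b−1)] → w = 0.00
R4 (z=12.0): okay=0.22, short=0.37; AND[max(0, a+b−1)] → w = 0.00
R5 (z=49.0): average=0.90, great=0.66; AND[max(0, a+b−1)] → w = 0.56
Weighted average = (0.00·60.5 + 0.12·28.9 + 0.00·5.0 + 0.00·12.0 + 0.56·49.0) / (0.00 + 0.12 + 0.00 + 0.00 + 0.56)
  = 30.9080 / 0.6800 = 45.453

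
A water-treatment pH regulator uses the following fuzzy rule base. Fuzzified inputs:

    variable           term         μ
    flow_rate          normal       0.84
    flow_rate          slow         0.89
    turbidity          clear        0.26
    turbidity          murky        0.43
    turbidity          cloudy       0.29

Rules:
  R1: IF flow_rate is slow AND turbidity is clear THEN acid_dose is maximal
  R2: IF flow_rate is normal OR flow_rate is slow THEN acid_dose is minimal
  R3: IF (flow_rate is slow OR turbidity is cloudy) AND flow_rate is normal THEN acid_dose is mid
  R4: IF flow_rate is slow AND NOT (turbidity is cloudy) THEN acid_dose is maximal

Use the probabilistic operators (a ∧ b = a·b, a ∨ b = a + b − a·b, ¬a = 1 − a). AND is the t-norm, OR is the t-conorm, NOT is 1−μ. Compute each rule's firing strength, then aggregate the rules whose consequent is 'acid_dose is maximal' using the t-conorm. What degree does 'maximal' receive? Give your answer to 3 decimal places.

0.717

R1: slow=0.89, clear=0.26; AND[a·b] → w = 0.2314
R2: normal=0.84, slow=0.89; OR[a + b − a·b] → w = 0.9824
R3: (slow=0.89 OR cloudy=0.29) = 0.9219; AND[a·b] with normal=0.84 → w = 0.7744
R4: slow=0.89, ¬cloudy=1−0.29=0.71; AND[a·b] → w = 0.6319
Rules with consequent 'maximal': {R1, R4} → strengths 0.2314, 0.6319
Aggregate via t-conorm [a + b − a·b]: 0.7171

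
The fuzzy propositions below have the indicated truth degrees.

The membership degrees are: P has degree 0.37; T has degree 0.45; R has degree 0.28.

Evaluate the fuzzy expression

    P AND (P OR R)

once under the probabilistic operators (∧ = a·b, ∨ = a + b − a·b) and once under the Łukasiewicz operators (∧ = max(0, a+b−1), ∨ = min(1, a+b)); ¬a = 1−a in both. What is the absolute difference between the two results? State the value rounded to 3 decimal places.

Under probabilistic:
  P OR R = a + b − a·b on (0.3700, 0.2800) = 0.5464
  P AND (P OR R) = a·b on (0.3700, 0.5464) = 0.2022
  → value = 0.2022
Under Łukasiewicz:
  P OR R = min(1, a+b) on (0.37, 0.28) = 0.65
  P AND (P OR R) = max(0, a+b−1) on (0.37, 0.65) = 0.02
  → value = 0.0200
|0.2022 − 0.0200| = 0.182

0.182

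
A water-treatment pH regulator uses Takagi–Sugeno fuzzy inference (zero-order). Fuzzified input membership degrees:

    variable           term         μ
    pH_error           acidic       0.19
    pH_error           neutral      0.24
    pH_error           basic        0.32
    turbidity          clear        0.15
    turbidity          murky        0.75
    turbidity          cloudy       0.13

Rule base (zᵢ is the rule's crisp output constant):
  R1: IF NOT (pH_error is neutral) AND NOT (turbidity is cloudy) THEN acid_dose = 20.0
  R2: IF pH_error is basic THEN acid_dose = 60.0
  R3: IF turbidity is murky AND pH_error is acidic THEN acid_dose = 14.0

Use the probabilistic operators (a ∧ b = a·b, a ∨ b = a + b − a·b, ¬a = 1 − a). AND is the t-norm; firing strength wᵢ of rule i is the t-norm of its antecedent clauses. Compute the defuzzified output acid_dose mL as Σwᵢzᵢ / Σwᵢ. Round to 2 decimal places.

30.63

R1 (z=20.0): ¬neutral=1−0.24=0.76, ¬cloudy=1−0.13=0.87; AND[a·b] → w = 0.6612
R2 (z=60.0): basic=0.32 → w = 0.3200
R3 (z=14.0): murky=0.75, acidic=0.19; AND[a·b] → w = 0.1425
Weighted average = (0.6612·20.0 + 0.3200·60.0 + 0.1425·14.0) / (0.6612 + 0.3200 + 0.1425)
  = 34.4190 / 1.1237 = 30.63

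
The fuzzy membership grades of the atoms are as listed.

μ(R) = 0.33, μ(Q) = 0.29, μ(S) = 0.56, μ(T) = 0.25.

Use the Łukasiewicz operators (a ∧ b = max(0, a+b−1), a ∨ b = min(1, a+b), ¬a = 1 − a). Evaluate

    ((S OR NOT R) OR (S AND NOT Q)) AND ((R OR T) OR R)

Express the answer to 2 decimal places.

0.91

NOT R = 1 − 0.33 = 0.67
S OR NOT R = min(1, a+b) on (0.56, 0.67) = 1.00
NOT Q = 1 − 0.29 = 0.71
S AND NOT Q = max(0, a+b−1) on (0.56, 0.71) = 0.27
(S OR NOT R) OR (S AND NOT Q) = min(1, a+b) on (1.00, 0.27) = 1.00
R OR T = min(1, a+b) on (0.33, 0.25) = 0.58
(R OR T) OR R = min(1, a+b) on (0.58, 0.33) = 0.91
((S OR NOT R) OR (S AND NOT Q)) AND ((R OR T) OR R) = max(0, a+b−1) on (1.00, 0.91) = 0.91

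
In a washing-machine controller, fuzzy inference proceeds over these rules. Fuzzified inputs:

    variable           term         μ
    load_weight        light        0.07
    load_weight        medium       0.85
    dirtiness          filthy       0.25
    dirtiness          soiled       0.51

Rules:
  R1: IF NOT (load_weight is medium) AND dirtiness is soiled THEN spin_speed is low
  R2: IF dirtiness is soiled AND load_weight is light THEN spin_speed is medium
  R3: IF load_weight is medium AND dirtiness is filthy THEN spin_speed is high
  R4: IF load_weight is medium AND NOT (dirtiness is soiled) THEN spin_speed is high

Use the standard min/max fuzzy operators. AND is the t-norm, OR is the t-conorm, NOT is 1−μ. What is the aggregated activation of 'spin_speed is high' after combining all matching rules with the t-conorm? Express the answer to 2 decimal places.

R1: ¬medium=1−0.85=0.15, soiled=0.51; AND[min(a, b)] → w = 0.15
R2: soiled=0.51, light=0.07; AND[min(a, b)] → w = 0.07
R3: medium=0.85, filthy=0.25; AND[min(a, b)] → w = 0.25
R4: medium=0.85, ¬soiled=1−0.51=0.49; AND[min(a, b)] → w = 0.49
Rules with consequent 'high': {R3, R4} → strengths 0.25, 0.49
Aggregate via t-conorm [max(a, b)]: 0.49

0.49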